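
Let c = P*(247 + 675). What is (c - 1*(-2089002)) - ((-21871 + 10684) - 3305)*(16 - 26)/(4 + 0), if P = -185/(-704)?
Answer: 722661029/352 ≈ 2.0530e+6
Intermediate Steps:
P = 185/704 (P = -185*(-1/704) = 185/704 ≈ 0.26278)
c = 85285/352 (c = 185*(247 + 675)/704 = (185/704)*922 = 85285/352 ≈ 242.29)
(c - 1*(-2089002)) - ((-21871 + 10684) - 3305)*(16 - 26)/(4 + 0) = (85285/352 - 1*(-2089002)) - ((-21871 + 10684) - 3305)*(16 - 26)/(4 + 0) = (85285/352 + 2089002) - (-11187 - 3305)*(-10/4) = 735413989/352 - (-14492)*(-10*¼) = 735413989/352 - (-14492)*(-5)/2 = 735413989/352 - 1*36230 = 735413989/352 - 36230 = 722661029/352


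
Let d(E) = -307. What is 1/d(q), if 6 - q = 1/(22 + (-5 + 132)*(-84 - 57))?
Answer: -1/307 ≈ -0.0032573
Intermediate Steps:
q = 107311/17885 (q = 6 - 1/(22 + (-5 + 132)*(-84 - 57)) = 6 - 1/(22 + 127*(-141)) = 6 - 1/(22 - 17907) = 6 - 1/(-17885) = 6 - 1*(-1/17885) = 6 + 1/17885 = 107311/17885 ≈ 6.0001)
1/d(q) = 1/(-307) = -1/307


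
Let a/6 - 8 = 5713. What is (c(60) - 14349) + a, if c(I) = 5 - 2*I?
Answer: 19862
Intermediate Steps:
a = 34326 (a = 48 + 6*5713 = 48 + 34278 = 34326)
(c(60) - 14349) + a = ((5 - 2*60) - 14349) + 34326 = ((5 - 120) - 14349) + 34326 = (-115 - 14349) + 34326 = -14464 + 34326 = 19862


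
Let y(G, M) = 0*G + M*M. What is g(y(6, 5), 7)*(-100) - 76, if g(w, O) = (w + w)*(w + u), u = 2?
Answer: -135076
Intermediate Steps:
y(G, M) = M**2 (y(G, M) = 0 + M**2 = M**2)
g(w, O) = 2*w*(2 + w) (g(w, O) = (w + w)*(w + 2) = (2*w)*(2 + w) = 2*w*(2 + w))
g(y(6, 5), 7)*(-100) - 76 = (2*5**2*(2 + 5**2))*(-100) - 76 = (2*25*(2 + 25))*(-100) - 76 = (2*25*27)*(-100) - 76 = 1350*(-100) - 76 = -135000 - 76 = -135076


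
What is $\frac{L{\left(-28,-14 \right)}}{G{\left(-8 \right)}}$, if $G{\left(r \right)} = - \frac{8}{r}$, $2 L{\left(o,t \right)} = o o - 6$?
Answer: $389$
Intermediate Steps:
$L{\left(o,t \right)} = -3 + \frac{o^{2}}{2}$ ($L{\left(o,t \right)} = \frac{o o - 6}{2} = \frac{o^{2} - 6}{2} = \frac{-6 + o^{2}}{2} = -3 + \frac{o^{2}}{2}$)
$\frac{L{\left(-28,-14 \right)}}{G{\left(-8 \right)}} = \frac{-3 + \frac{\left(-28\right)^{2}}{2}}{\left(-8\right) \frac{1}{-8}} = \frac{-3 + \frac{1}{2} \cdot 784}{\left(-8\right) \left(- \frac{1}{8}\right)} = \frac{-3 + 392}{1} = 389 \cdot 1 = 389$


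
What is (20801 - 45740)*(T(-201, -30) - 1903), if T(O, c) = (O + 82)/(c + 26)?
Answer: 186867927/4 ≈ 4.6717e+7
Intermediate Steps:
T(O, c) = (82 + O)/(26 + c)
(20801 - 45740)*(T(-201, -30) - 1903) = (20801 - 45740)*((82 - 201)/(26 - 30) - 1903) = -24939*(-119/(-4) - 1903) = -24939*(-1/4*(-119) - 1903) = -24939*(119/4 - 1903) = -24939*(-7493/4) = 186867927/4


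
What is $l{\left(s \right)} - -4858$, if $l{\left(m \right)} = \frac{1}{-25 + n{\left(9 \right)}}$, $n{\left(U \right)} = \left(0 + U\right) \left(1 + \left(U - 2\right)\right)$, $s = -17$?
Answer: $\frac{228327}{47} \approx 4858.0$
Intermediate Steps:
$n{\left(U \right)} = U \left(-1 + U\right)$ ($n{\left(U \right)} = U \left(1 + \left(-2 + U\right)\right) = U \left(-1 + U\right)$)
$l{\left(m \right)} = \frac{1}{47}$ ($l{\left(m \right)} = \frac{1}{-25 + 9 \left(-1 + 9\right)} = \frac{1}{-25 + 9 \cdot 8} = \frac{1}{-25 + 72} = \frac{1}{47}$)
$l{\left(s \right)} - -4858 = \frac{1}{47} - -4858 = \frac{1}{47} + 4858 = \frac{228327}{47}$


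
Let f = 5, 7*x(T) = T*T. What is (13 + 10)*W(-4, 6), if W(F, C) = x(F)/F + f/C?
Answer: 253/42 ≈ 6.0238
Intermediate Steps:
x(T) = T²/7 (x(T) = (T*T)/7 = T²/7)
W(F, C) = 5/C + F/7 (W(F, C) = (F²/7)/F + 5/C = F/7 + 5/C = 5/C + F/7)
(13 + 10)*W(-4, 6) = (13 + 10)*(5/6 + (⅐)*(-4)) = 23*(5*(⅙) - 4/7) = 23*(⅚ - 4/7) = 23*(11/42) = 253/42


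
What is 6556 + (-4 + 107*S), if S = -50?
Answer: 1202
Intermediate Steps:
6556 + (-4 + 107*S) = 6556 + (-4 + 107*(-50)) = 6556 + (-4 - 5350) = 6556 - 5354 = 1202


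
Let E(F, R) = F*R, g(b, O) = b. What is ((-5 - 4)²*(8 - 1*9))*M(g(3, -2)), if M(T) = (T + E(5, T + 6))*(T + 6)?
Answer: -34992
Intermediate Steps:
M(T) = (6 + T)*(30 + 6*T) (M(T) = (T + 5*(T + 6))*(T + 6) = (T + 5*(6 + T))*(6 + T) = (T + (30 + 5*T))*(6 + T) = (30 + 6*T)*(6 + T) = (6 + T)*(30 + 6*T))
((-5 - 4)²*(8 - 1*9))*M(g(3, -2)) = ((-5 - 4)²*(8 - 1*9))*(180 + 6*3² + 66*3) = ((-9)²*(8 - 9))*(180 + 6*9 + 198) = (81*(-1))*(180 + 54 + 198) = -81*432 = -34992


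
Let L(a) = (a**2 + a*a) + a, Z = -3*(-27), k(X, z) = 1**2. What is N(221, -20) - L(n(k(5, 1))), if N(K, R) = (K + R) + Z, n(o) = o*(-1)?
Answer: 281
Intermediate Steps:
k(X, z) = 1
Z = 81
n(o) = -o
L(a) = a + 2*a**2 (L(a) = (a**2 + a**2) + a = 2*a**2 + a = a + 2*a**2)
N(K, R) = 81 + K + R (N(K, R) = (K + R) + 81 = 81 + K + R)
N(221, -20) - L(n(k(5, 1))) = (81 + 221 - 20) - (-1*1)*(1 + 2*(-1*1)) = 282 - (-1)*(1 + 2*(-1)) = 282 - (-1)*(1 - 2) = 282 - (-1)*(-1) = 282 - 1*1 = 282 - 1 = 281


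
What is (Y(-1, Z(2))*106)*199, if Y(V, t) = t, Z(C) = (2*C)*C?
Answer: 168752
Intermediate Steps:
Z(C) = 2*C²
(Y(-1, Z(2))*106)*199 = ((2*2²)*106)*199 = ((2*4)*106)*199 = (8*106)*199 = 848*199 = 168752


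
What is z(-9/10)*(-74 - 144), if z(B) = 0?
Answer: 0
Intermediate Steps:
z(-9/10)*(-74 - 144) = 0*(-74 - 144) = 0*(-218) = 0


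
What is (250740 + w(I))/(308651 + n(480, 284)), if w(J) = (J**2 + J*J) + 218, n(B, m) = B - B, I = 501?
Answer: 752960/308651 ≈ 2.4395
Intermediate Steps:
n(B, m) = 0
w(J) = 218 + 2*J**2 (w(J) = (J**2 + J**2) + 218 = 2*J**2 + 218 = 218 + 2*J**2)
(250740 + w(I))/(308651 + n(480, 284)) = (250740 + (218 + 2*501**2))/(308651 + 0) = (250740 + (218 + 2*251001))/308651 = (250740 + (218 + 502002))*(1/308651) = (250740 + 502220)*(1/308651) = 752960*(1/308651) = 752960/308651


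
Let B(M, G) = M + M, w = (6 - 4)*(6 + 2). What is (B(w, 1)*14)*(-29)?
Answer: -12992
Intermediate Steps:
w = 16 (w = 2*8 = 16)
B(M, G) = 2*M
(B(w, 1)*14)*(-29) = ((2*16)*14)*(-29) = (32*14)*(-29) = 448*(-29) = -12992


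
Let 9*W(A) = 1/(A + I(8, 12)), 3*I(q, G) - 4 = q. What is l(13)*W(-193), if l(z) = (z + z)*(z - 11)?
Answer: -52/1701 ≈ -0.030570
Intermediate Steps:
I(q, G) = 4/3 + q/3
l(z) = 2*z*(-11 + z) (l(z) = (2*z)*(-11 + z) = 2*z*(-11 + z))
W(A) = 1/(9*(4 + A)) (W(A) = 1/(9*(A + (4/3 + (1/3)*8))) = 1/(9*(A + (4/3 + 8/3))) = 1/(9*(A + 4)) = 1/(9*(4 + A)))
l(13)*W(-193) = (2*13*(-11 + 13))*(1/(9*(4 - 193))) = (2*13*2)*((1/9)/(-189)) = 52*((1/9)*(-1/189)) = 52*(-1/1701) = -52/1701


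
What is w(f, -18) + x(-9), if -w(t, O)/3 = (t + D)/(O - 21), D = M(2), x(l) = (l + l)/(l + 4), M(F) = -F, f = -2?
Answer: 214/65 ≈ 3.2923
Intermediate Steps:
x(l) = 2*l/(4 + l) (x(l) = (2*l)/(4 + l) = 2*l/(4 + l))
D = -2 (D = -1*2 = -2)
w(t, O) = -3*(-2 + t)/(-21 + O) (w(t, O) = -3*(t - 2)/(O - 21) = -3*(-2 + t)/(-21 + O))
w(f, -18) + x(-9) = 3*(2 - 1*(-2))/(-21 - 18) + 2*(-9)/(4 - 9) = 3*(2 + 2)/(-39) + 2*(-9)/(-5) = 3*(-1/39)*4 + 2*(-9)*(-1/5) = -4/13 + 18/5 = 214/65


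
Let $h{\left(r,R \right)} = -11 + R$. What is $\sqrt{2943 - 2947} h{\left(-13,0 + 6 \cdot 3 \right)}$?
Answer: $14 i \approx 14.0 i$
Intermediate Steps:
$\sqrt{2943 - 2947} h{\left(-13,0 + 6 \cdot 3 \right)} = \sqrt{2943 - 2947} \left(-11 + \left(0 + 6 \cdot 3\right)\right) = \sqrt{-4} \left(-11 + \left(0 + 18\right)\right) = 2 i \left(-11 + 18\right) = 2 i 7 = 14 i$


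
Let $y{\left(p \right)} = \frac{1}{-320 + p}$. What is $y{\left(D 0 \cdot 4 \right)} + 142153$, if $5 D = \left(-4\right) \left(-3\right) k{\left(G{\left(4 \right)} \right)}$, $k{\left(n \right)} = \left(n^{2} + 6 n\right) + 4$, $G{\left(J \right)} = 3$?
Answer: $\frac{45488959}{320} \approx 1.4215 \cdot 10^{5}$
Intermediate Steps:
$k{\left(n \right)} = 4 + n^{2} + 6 n$
$D = \frac{372}{5}$ ($D = \frac{\left(-4\right) \left(-3\right) \left(4 + 3^{2} + 6 \cdot 3\right)}{5} = \frac{12 \left(4 + 9 + 18\right)}{5} = \frac{12 \cdot 31}{5} = \frac{1}{5} \cdot 372 = \frac{372}{5} \approx 74.4$)
$y{\left(D 0 \cdot 4 \right)} + 142153 = \frac{1}{-320 + \frac{372}{5} \cdot 0 \cdot 4} + 142153 = \frac{1}{-320 + 0 \cdot 4} + 142153 = \frac{1}{-320 + 0} + 142153 = \frac{1}{-320} + 142153 = - \frac{1}{320} + 142153 = \frac{45488959}{320}$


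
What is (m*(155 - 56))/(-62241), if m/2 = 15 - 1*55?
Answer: 2640/20747 ≈ 0.12725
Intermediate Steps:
m = -80 (m = 2*(15 - 1*55) = 2*(15 - 55) = 2*(-40) = -80)
(m*(155 - 56))/(-62241) = -80*(155 - 56)/(-62241) = -80*99*(-1/62241) = -7920*(-1/62241) = 2640/20747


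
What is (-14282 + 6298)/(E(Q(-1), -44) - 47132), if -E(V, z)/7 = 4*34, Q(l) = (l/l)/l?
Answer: 1996/12021 ≈ 0.16604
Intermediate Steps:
Q(l) = 1/l
E(V, z) = -952 (E(V, z) = -28*34 = -7*136 = -952)
(-14282 + 6298)/(E(Q(-1), -44) - 47132) = (-14282 + 6298)/(-952 - 47132) = -7984/(-48084) = -7984*(-1/48084) = 1996/12021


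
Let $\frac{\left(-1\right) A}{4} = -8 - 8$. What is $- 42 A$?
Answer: $-2688$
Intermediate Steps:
$A = 64$ ($A = - 4 \left(-8 - 8\right) = \left(-4\right) \left(-16\right) = 64$)
$- 42 A = \left(-42\right) 64 = -2688$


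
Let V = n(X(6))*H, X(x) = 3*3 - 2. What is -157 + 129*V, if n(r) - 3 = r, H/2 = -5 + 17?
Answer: 30803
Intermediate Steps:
X(x) = 7 (X(x) = 9 - 2 = 7)
H = 24 (H = 2*(-5 + 17) = 2*12 = 24)
n(r) = 3 + r
V = 240 (V = (3 + 7)*24 = 10*24 = 240)
-157 + 129*V = -157 + 129*240 = -157 + 30960 = 30803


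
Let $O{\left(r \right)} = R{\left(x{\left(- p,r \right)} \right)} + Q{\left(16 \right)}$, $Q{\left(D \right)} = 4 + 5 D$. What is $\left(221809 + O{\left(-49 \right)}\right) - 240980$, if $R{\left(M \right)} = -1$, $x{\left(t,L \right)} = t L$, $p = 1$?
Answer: $-19088$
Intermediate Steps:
$x{\left(t,L \right)} = L t$
$O{\left(r \right)} = 83$ ($O{\left(r \right)} = -1 + \left(4 + 5 \cdot 16\right) = -1 + \left(4 + 80\right) = -1 + 84 = 83$)
$\left(221809 + O{\left(-49 \right)}\right) - 240980 = \left(221809 + 83\right) - 240980 = 221892 - 240980 = -19088$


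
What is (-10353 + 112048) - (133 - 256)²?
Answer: 86566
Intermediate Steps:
(-10353 + 112048) - (133 - 256)² = 101695 - 1*(-123)² = 101695 - 1*15129 = 101695 - 15129 = 86566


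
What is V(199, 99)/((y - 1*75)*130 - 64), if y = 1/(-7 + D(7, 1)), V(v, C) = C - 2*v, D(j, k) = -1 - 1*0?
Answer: 1196/39321 ≈ 0.030416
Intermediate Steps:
D(j, k) = -1 (D(j, k) = -1 + 0 = -1)
y = -⅛ (y = 1/(-7 - 1) = 1/(-8) = -⅛ ≈ -0.12500)
V(199, 99)/((y - 1*75)*130 - 64) = (99 - 2*199)/((-⅛ - 1*75)*130 - 64) = (99 - 398)/((-⅛ - 75)*130 - 64) = -299/(-601/8*130 - 64) = -299/(-39065/4 - 64) = -299/(-39321/4) = -299*(-4/39321) = 1196/39321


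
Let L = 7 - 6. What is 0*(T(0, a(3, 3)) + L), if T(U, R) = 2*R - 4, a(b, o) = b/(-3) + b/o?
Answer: 0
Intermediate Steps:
a(b, o) = -b/3 + b/o (a(b, o) = b*(-⅓) + b/o = -b/3 + b/o)
L = 1
T(U, R) = -4 + 2*R
0*(T(0, a(3, 3)) + L) = 0*((-4 + 2*(-⅓*3 + 3/3)) + 1) = 0*((-4 + 2*(-1 + 3*(⅓))) + 1) = 0*((-4 + 2*(-1 + 1)) + 1) = 0*((-4 + 2*0) + 1) = 0*((-4 + 0) + 1) = 0*(-4 + 1) = 0*(-3) = 0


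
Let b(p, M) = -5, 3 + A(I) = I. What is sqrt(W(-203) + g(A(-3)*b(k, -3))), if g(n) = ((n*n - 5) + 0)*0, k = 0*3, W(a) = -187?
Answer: I*sqrt(187) ≈ 13.675*I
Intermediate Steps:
A(I) = -3 + I
k = 0
g(n) = 0 (g(n) = ((n**2 - 5) + 0)*0 = ((-5 + n**2) + 0)*0 = (-5 + n**2)*0 = 0)
sqrt(W(-203) + g(A(-3)*b(k, -3))) = sqrt(-187 + 0) = sqrt(-187) = I*sqrt(187)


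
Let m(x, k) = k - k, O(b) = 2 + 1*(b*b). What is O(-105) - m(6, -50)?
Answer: 11027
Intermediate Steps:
O(b) = 2 + b**2 (O(b) = 2 + 1*b**2 = 2 + b**2)
m(x, k) = 0
O(-105) - m(6, -50) = (2 + (-105)**2) - 1*0 = (2 + 11025) + 0 = 11027 + 0 = 11027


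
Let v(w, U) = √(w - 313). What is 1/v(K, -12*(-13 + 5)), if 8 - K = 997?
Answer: -I*√1302/1302 ≈ -0.027714*I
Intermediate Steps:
K = -989 (K = 8 - 1*997 = 8 - 997 = -989)
v(w, U) = √(-313 + w)
1/v(K, -12*(-13 + 5)) = 1/(√(-313 - 989)) = 1/(√(-1302)) = 1/(I*√1302) = -I*√1302/1302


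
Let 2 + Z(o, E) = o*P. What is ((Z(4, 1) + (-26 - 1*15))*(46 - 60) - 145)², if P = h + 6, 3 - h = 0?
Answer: 2209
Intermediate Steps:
h = 3 (h = 3 - 1*0 = 3 + 0 = 3)
P = 9 (P = 3 + 6 = 9)
Z(o, E) = -2 + 9*o (Z(o, E) = -2 + o*9 = -2 + 9*o)
((Z(4, 1) + (-26 - 1*15))*(46 - 60) - 145)² = (((-2 + 9*4) + (-26 - 1*15))*(46 - 60) - 145)² = (((-2 + 36) + (-26 - 15))*(-14) - 145)² = ((34 - 41)*(-14) - 145)² = (-7*(-14) - 145)² = (98 - 145)² = (-47)² = 2209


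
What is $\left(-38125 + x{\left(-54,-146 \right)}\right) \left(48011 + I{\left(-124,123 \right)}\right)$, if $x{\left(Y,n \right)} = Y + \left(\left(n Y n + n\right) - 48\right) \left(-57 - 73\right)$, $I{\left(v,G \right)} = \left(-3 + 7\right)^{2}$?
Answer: $7186057212747$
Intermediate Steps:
$I{\left(v,G \right)} = 16$ ($I{\left(v,G \right)} = 4^{2} = 16$)
$x{\left(Y,n \right)} = 6240 + Y - 130 n - 130 Y n^{2}$ ($x{\left(Y,n \right)} = Y + \left(\left(Y n n + n\right) - 48\right) \left(-130\right) = Y + \left(\left(Y n^{2} + n\right) - 48\right) \left(-130\right) = Y + \left(\left(n + Y n^{2}\right) - 48\right) \left(-130\right) = Y + \left(-48 + n + Y n^{2}\right) \left(-130\right) = Y - \left(-6240 + 130 n + 130 Y n^{2}\right) = 6240 + Y - 130 n - 130 Y n^{2}$)
$\left(-38125 + x{\left(-54,-146 \right)}\right) \left(48011 + I{\left(-124,123 \right)}\right) = \left(-38125 - \left(-25166 - 149638320\right)\right) \left(48011 + 16\right) = \left(-38125 + \left(6240 - 54 + 18980 - \left(-7020\right) 21316\right)\right) 48027 = \left(-38125 + \left(6240 - 54 + 18980 + 149638320\right)\right) 48027 = \left(-38125 + 149663486\right) 48027 = 149625361 \cdot 48027 = 7186057212747$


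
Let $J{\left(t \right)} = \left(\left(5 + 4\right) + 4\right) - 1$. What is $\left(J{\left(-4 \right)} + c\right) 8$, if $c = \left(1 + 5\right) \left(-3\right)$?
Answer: $-48$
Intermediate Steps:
$J{\left(t \right)} = 12$ ($J{\left(t \right)} = \left(9 + 4\right) - 1 = 13 - 1 = 12$)
$c = -18$ ($c = 6 \left(-3\right) = -18$)
$\left(J{\left(-4 \right)} + c\right) 8 = \left(12 - 18\right) 8 = \left(-6\right) 8 = -48$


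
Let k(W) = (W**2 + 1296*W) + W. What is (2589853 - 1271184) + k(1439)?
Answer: 5255773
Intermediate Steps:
k(W) = W**2 + 1297*W
(2589853 - 1271184) + k(1439) = (2589853 - 1271184) + 1439*(1297 + 1439) = 1318669 + 1439*2736 = 1318669 + 3937104 = 5255773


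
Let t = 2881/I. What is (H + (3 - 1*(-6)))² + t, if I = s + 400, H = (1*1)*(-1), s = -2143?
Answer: 108671/1743 ≈ 62.347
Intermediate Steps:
H = -1 (H = 1*(-1) = -1)
I = -1743 (I = -2143 + 400 = -1743)
t = -2881/1743 (t = 2881/(-1743) = 2881*(-1/1743) = -2881/1743 ≈ -1.6529)
(H + (3 - 1*(-6)))² + t = (-1 + (3 - 1*(-6)))² - 2881/1743 = (-1 + (3 + 6))² - 2881/1743 = (-1 + 9)² - 2881/1743 = 8² - 2881/1743 = 64 - 2881/1743 = 108671/1743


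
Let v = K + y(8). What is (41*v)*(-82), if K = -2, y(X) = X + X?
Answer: -47068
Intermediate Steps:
y(X) = 2*X
v = 14 (v = -2 + 2*8 = -2 + 16 = 14)
(41*v)*(-82) = (41*14)*(-82) = 574*(-82) = -47068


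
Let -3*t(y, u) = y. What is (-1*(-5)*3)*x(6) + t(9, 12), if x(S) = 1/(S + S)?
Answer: -7/4 ≈ -1.7500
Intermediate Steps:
x(S) = 1/(2*S)
t(y, u) = -y/3
(-1*(-5)*3)*x(6) + t(9, 12) = (-1*(-5)*3)*((1/2)/6) - 1/3*9 = (5*3)*((1/2)*(1/6)) - 3 = 15*(1/12) - 3 = 5/4 - 3 = -7/4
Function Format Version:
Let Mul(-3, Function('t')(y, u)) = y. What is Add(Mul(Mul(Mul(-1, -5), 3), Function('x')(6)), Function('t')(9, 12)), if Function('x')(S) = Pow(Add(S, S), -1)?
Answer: Rational(-7, 4) ≈ -1.7500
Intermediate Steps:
Function('x')(S) = Mul(Rational(1, 2), Pow(S, -1)) (Function('x')(S) = Pow(Mul(2, S), -1) = Mul(Rational(1, 2), Pow(S, -1)))
Function('t')(y, u) = Mul(Rational(-1, 3), y)
Add(Mul(Mul(Mul(-1, -5), 3), Function('x')(6)), Function('t')(9, 12)) = Add(Mul(Mul(Mul(-1, -5), 3), Mul(Rational(1, 2), Pow(6, -1))), Mul(Rational(-1, 3), 9)) = Add(Mul(Mul(5, 3), Mul(Rational(1, 2), Rational(1, 6))), -3) = Add(Mul(15, Rational(1, 12)), -3) = Add(Rational(5, 4), -3) = Rational(-7, 4)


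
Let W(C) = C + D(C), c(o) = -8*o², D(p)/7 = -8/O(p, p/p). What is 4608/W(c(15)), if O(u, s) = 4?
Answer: -2304/907 ≈ -2.5402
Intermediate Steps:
D(p) = -14 (D(p) = 7*(-8/4) = 7*(-8*¼) = 7*(-2) = -14)
W(C) = -14 + C (W(C) = C - 14 = -14 + C)
4608/W(c(15)) = 4608/(-14 - 8*15²) = 4608/(-14 - 8*225) = 4608/(-14 - 1800) = 4608/(-1814) = 4608*(-1/1814) = -2304/907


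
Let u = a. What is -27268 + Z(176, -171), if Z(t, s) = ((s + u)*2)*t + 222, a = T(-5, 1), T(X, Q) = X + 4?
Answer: -87590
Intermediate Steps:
T(X, Q) = 4 + X
a = -1 (a = 4 - 5 = -1)
u = -1
Z(t, s) = 222 + t*(-2 + 2*s) (Z(t, s) = ((s - 1)*2)*t + 222 = ((-1 + s)*2)*t + 222 = (-2 + 2*s)*t + 222 = t*(-2 + 2*s) + 222 = 222 + t*(-2 + 2*s))
-27268 + Z(176, -171) = -27268 + (222 - 2*176 + 2*(-171)*176) = -27268 + (222 - 352 - 60192) = -27268 - 60322 = -87590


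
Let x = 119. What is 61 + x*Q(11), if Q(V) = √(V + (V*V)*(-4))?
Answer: 61 + 119*I*√473 ≈ 61.0 + 2588.1*I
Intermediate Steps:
Q(V) = √(V - 4*V²) (Q(V) = √(V + V²*(-4)) = √(V - 4*V²))
61 + x*Q(11) = 61 + 119*√(11*(1 - 4*11)) = 61 + 119*√(11*(1 - 44)) = 61 + 119*√(11*(-43)) = 61 + 119*√(-473) = 61 + 119*(I*√473) = 61 + 119*I*√473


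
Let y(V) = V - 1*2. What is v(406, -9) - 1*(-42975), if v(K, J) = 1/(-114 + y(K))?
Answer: 12462751/290 ≈ 42975.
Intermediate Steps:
y(V) = -2 + V (y(V) = V - 2 = -2 + V)
v(K, J) = 1/(-116 + K) (v(K, J) = 1/(-114 + (-2 + K)) = 1/(-116 + K))
v(406, -9) - 1*(-42975) = 1/(-116 + 406) - 1*(-42975) = 1/290 + 42975 = 12462751/290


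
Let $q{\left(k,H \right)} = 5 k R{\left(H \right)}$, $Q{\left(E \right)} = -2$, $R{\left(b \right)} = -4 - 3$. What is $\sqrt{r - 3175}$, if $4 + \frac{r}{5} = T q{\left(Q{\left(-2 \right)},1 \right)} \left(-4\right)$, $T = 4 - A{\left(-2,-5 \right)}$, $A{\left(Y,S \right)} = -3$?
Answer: $i \sqrt{12995} \approx 114.0 i$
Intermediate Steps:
$T = 7$ ($T = 4 - -3 = 4 + 3 = 7$)
$R{\left(b \right)} = -7$
$q{\left(k,H \right)} = - 35 k$ ($q{\left(k,H \right)} = 5 k \left(-7\right) = - 35 k$)
$r = -9820$ ($r = -20 + 5 \cdot 7 \left(\left(-35\right) \left(-2\right)\right) \left(-4\right) = -20 + 5 \cdot 7 \cdot 70 \left(-4\right) = -20 + 5 \cdot 490 \left(-4\right) = -20 + 5 \left(-1960\right) = -20 - 9800 = -9820$)
$\sqrt{r - 3175} = \sqrt{-9820 - 3175} = \sqrt{-12995} = i \sqrt{12995}$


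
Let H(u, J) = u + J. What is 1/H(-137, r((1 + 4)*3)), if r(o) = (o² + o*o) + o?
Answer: 1/328 ≈ 0.0030488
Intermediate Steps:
r(o) = o + 2*o² (r(o) = (o² + o²) + o = 2*o² + o = o + 2*o²)
H(u, J) = J + u
1/H(-137, r((1 + 4)*3)) = 1/(((1 + 4)*3)*(1 + 2*((1 + 4)*3)) - 137) = 1/((5*3)*(1 + 2*(5*3)) - 137) = 1/(15*(1 + 2*15) - 137) = 1/(15*(1 + 30) - 137) = 1/(15*31 - 137) = 1/(465 - 137) = 1/328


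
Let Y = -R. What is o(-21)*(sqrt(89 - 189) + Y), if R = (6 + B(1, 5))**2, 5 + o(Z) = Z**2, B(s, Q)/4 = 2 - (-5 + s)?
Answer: -392400 + 4360*I ≈ -3.924e+5 + 4360.0*I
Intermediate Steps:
B(s, Q) = 28 - 4*s (B(s, Q) = 4*(2 - (-5 + s)) = 4*(2 + (5 - s)) = 4*(7 - s) = 28 - 4*s)
o(Z) = -5 + Z**2
R = 900 (R = (6 + (28 - 4*1))**2 = (6 + (28 - 4))**2 = (6 + 24)**2 = 30**2 = 900)
Y = -900 (Y = -1*900 = -900)
o(-21)*(sqrt(89 - 189) + Y) = (-5 + (-21)**2)*(sqrt(89 - 189) - 900) = (-5 + 441)*(sqrt(-100) - 900) = 436*(10*I - 900) = 436*(-900 + 10*I) = -392400 + 4360*I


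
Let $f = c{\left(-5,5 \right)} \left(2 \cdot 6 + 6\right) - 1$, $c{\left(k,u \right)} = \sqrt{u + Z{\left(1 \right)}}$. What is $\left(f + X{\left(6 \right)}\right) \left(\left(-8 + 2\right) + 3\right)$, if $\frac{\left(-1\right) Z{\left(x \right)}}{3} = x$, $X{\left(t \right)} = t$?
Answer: $-15 - 54 \sqrt{2} \approx -91.368$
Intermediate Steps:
$Z{\left(x \right)} = - 3 x$
$c{\left(k,u \right)} = \sqrt{-3 + u}$ ($c{\left(k,u \right)} = \sqrt{u - 3} = \sqrt{-3 + u}$)
$f = -1 + 18 \sqrt{2}$ ($f = \sqrt{-3 + 5} \left(2 \cdot 6 + 6\right) - 1 = \sqrt{2} \left(12 + 6\right) - 1 = \sqrt{2} \cdot 18 - 1 = 18 \sqrt{2} - 1 = -1 + 18 \sqrt{2} \approx 24.456$)
$\left(f + X{\left(6 \right)}\right) \left(\left(-8 + 2\right) + 3\right) = \left(\left(-1 + 18 \sqrt{2}\right) + 6\right) \left(\left(-8 + 2\right) + 3\right) = \left(5 + 18 \sqrt{2}\right) \left(-6 + 3\right) = \left(5 + 18 \sqrt{2}\right) \left(-3\right) = -15 - 54 \sqrt{2}$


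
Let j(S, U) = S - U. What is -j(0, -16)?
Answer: -16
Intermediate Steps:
-j(0, -16) = -(0 - 1*(-16)) = -(0 + 16) = -1*16 = -16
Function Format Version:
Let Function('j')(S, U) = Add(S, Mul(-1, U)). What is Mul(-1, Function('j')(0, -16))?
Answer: -16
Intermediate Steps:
Mul(-1, Function('j')(0, -16)) = Mul(-1, Add(0, Mul(-1, -16))) = Mul(-1, Add(0, 16)) = Mul(-1, 16) = -16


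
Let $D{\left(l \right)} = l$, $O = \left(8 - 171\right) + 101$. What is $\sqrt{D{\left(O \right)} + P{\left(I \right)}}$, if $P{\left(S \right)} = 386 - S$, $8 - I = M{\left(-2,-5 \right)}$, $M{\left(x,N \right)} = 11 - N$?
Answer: $2 \sqrt{83} \approx 18.221$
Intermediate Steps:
$O = -62$ ($O = -163 + 101 = -62$)
$I = -8$ ($I = 8 - \left(11 - -5\right) = 8 - \left(11 + 5\right) = 8 - 16 = -8$)
$\sqrt{D{\left(O \right)} + P{\left(I \right)}} = \sqrt{-62 + \left(386 - -8\right)} = \sqrt{-62 + \left(386 + 8\right)} = \sqrt{-62 + 394} = \sqrt{332} = 2 \sqrt{83}$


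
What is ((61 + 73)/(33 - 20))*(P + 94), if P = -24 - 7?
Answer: 8442/13 ≈ 649.38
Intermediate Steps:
P = -31
((61 + 73)/(33 - 20))*(P + 94) = ((61 + 73)/(33 - 20))*(-31 + 94) = (134/13)*63 = 8442/13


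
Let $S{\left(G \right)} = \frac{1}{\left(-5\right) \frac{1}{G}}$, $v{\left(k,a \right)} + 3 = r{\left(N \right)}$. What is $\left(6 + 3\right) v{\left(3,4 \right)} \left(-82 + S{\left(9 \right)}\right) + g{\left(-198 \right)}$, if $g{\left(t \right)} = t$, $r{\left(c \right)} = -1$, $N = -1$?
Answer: $\frac{14094}{5} \approx 2818.8$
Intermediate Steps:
$v{\left(k,a \right)} = -4$ ($v{\left(k,a \right)} = -3 - 1 = -4$)
$S{\left(G \right)} = - \frac{G}{5}$
$\left(6 + 3\right) v{\left(3,4 \right)} \left(-82 + S{\left(9 \right)}\right) + g{\left(-198 \right)} = \left(6 + 3\right) \left(-4\right) \left(-82 - \frac{9}{5}\right) - 198 = 9 \left(-4\right) \left(-82 - \frac{9}{5}\right) - 198 = \left(-36\right) \left(- \frac{419}{5}\right) - 198 = \frac{15084}{5} - 198 = \frac{14094}{5}$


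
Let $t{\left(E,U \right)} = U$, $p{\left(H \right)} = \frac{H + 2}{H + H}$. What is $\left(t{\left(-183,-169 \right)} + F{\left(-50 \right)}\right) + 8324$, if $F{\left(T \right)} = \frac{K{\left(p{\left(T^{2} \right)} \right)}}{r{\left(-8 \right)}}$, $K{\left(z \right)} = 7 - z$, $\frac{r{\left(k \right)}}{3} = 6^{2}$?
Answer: $\frac{2201866249}{270000} \approx 8155.1$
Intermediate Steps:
$p{\left(H \right)} = \frac{2 + H}{2 H}$
$r{\left(k \right)} = 108$ ($r{\left(k \right)} = 3 \cdot 6^{2} = 3 \cdot 36 = 108$)
$F{\left(T \right)} = \frac{7}{108} - \frac{2 + T^{2}}{216 T^{2}}$ ($F{\left(T \right)} = \frac{7 - \frac{2 + T^{2}}{2 T^{2}}}{108} = \left(7 - \frac{2 + T^{2}}{2 T^{2}}\right) \frac{1}{108} = \frac{7}{108} - \frac{2 + T^{2}}{216 T^{2}}$)
$\left(t{\left(-183,-169 \right)} + F{\left(-50 \right)}\right) + 8324 = \left(-169 + \left(\frac{13}{216} - \frac{1}{108 \cdot 2500}\right)\right) + 8324 = \left(-169 + \left(\frac{13}{216} - \frac{1}{270000}\right)\right) + 8324 = \left(-169 + \frac{16249}{270000}\right) + 8324 = - \frac{45613751}{270000} + 8324 = \frac{2201866249}{270000}$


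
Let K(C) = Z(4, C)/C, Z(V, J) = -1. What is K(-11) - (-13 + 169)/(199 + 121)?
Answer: -349/880 ≈ -0.39659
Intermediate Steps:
K(C) = -1/C
K(-11) - (-13 + 169)/(199 + 121) = -1/(-11) - (-13 + 169)/(199 + 121) = -1*(-1/11) - 156/320 = 1/11 - 156/320 = 1/11 - 1*39/80 = 1/11 - 39/80 = -349/880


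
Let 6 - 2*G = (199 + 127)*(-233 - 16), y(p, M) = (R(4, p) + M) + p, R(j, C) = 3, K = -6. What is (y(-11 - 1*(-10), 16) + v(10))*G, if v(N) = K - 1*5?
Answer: 284130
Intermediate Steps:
v(N) = -11 (v(N) = -6 - 1*5 = -6 - 5 = -11)
y(p, M) = 3 + M + p (y(p, M) = (3 + M) + p = 3 + M + p)
G = 40590 (G = 3 - (199 + 127)*(-233 - 16)/2 = 3 - 163*(-249) = 3 - ½*(-81174) = 3 + 40587 = 40590)
(y(-11 - 1*(-10), 16) + v(10))*G = ((3 + 16 + (-11 - 1*(-10))) - 11)*40590 = ((3 + 16 + (-11 + 10)) - 11)*40590 = ((3 + 16 - 1) - 11)*40590 = (18 - 11)*40590 = 7*40590 = 284130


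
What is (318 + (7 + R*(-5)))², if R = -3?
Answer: 115600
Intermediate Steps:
(318 + (7 + R*(-5)))² = (318 + (7 - 3*(-5)))² = (318 + (7 + 15))² = (318 + 22)² = 340² = 115600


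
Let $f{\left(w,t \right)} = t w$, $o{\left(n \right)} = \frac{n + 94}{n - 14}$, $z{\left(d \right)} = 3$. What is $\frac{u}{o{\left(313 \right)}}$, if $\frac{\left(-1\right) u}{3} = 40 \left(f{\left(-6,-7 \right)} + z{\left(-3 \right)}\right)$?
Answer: $- \frac{1614600}{407} \approx -3967.1$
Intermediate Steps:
$o{\left(n \right)} = \frac{94 + n}{-14 + n}$
$u = -5400$ ($u = - 3 \cdot 40 \left(\left(-7\right) \left(-6\right) + 3\right) = - 3 \cdot 40 \left(42 + 3\right) = - 3 \cdot 40 \cdot 45 = \left(-3\right) 1800 = -5400$)
$\frac{u}{o{\left(313 \right)}} = - \frac{5400}{\frac{1}{-14 + 313} \left(94 + 313\right)} = - \frac{5400}{\frac{1}{299} \cdot 407} = - \frac{5400}{\frac{407}{299}} = \left(-5400\right) \frac{299}{407} = - \frac{1614600}{407}$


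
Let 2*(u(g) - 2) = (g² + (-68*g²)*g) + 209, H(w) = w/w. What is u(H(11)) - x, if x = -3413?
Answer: 3486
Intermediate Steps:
H(w) = 1
u(g) = 213/2 + g²/2 - 34*g³ (u(g) = 2 + ((g² + (-68*g²)*g) + 209)/2 = 2 + ((g² - 68*g³) + 209)/2 = 2 + (209 + g² - 68*g³)/2 = 2 + (209/2 + g²/2 - 34*g³) = 213/2 + g²/2 - 34*g³)
u(H(11)) - x = (213/2 + (½)*1² - 34*1³) - 1*(-3413) = (213/2 + (½)*1 - 34*1) + 3413 = (213/2 + ½ - 34) + 3413 = 73 + 3413 = 3486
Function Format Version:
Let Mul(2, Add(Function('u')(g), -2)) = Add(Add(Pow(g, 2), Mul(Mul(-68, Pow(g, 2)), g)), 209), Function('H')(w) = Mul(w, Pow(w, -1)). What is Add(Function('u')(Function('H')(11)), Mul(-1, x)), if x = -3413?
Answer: 3486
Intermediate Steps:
Function('H')(w) = 1
Function('u')(g) = Add(Rational(213, 2), Mul(Rational(1, 2), Pow(g, 2)), Mul(-34, Pow(g, 3))) (Function('u')(g) = Add(2, Mul(Rational(1, 2), Add(Add(Pow(g, 2), Mul(Mul(-68, Pow(g, 2)), g)), 209))) = Add(2, Mul(Rational(1, 2), Add(Add(Pow(g, 2), Mul(-68, Pow(g, 3))), 209))) = Add(2, Mul(Rational(1, 2), Add(209, Pow(g, 2), Mul(-68, Pow(g, 3))))) = Add(2, Add(Rational(209, 2), Mul(Rational(1, 2), Pow(g, 2)), Mul(-34, Pow(g, 3)))) = Add(Rational(213, 2), Mul(Rational(1, 2), Pow(g, 2)), Mul(-34, Pow(g, 3))))
Add(Function('u')(Function('H')(11)), Mul(-1, x)) = Add(Add(Rational(213, 2), Mul(Rational(1, 2), Pow(1, 2)), Mul(-34, Pow(1, 3))), Mul(-1, -3413)) = Add(Add(Rational(213, 2), Mul(Rational(1, 2), 1), Mul(-34, 1)), 3413) = Add(Add(Rational(213, 2), Rational(1, 2), -34), 3413) = Add(73, 3413) = 3486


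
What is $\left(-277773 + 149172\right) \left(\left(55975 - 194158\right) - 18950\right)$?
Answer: $20207460933$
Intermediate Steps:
$\left(-277773 + 149172\right) \left(\left(55975 - 194158\right) - 18950\right) = - 128601 \left(\left(55975 - 194158\right) - 18950\right) = - 128601 \left(-138183 - 18950\right) = \left(-128601\right) \left(-157133\right) = 20207460933$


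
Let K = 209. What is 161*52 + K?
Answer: 8581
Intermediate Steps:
161*52 + K = 161*52 + 209 = 8372 + 209 = 8581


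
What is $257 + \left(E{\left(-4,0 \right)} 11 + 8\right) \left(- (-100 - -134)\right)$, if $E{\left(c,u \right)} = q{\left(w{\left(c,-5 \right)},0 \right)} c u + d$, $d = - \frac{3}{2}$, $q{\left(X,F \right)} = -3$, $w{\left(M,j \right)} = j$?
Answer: $546$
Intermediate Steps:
$d = - \frac{3}{2}$ ($d = \left(-3\right) \frac{1}{2} = - \frac{3}{2} \approx -1.5$)
$E{\left(c,u \right)} = - \frac{3}{2} - 3 c u$ ($E{\left(c,u \right)} = - 3 c u - \frac{3}{2} = - \frac{3}{2} - 3 c u$)
$257 + \left(E{\left(-4,0 \right)} 11 + 8\right) \left(- (-100 - -134)\right) = 257 + \left(\left(- \frac{3}{2} - \left(-12\right) 0\right) 11 + 8\right) \left(- (-100 - -134)\right) = 257 + \left(\left(- \frac{3}{2} + 0\right) 11 + 8\right) \left(- (-100 + 134)\right) = 257 + \left(\left(- \frac{3}{2}\right) 11 + 8\right) \left(\left(-1\right) 34\right) = 257 + \left(- \frac{33}{2} + 8\right) \left(-34\right) = 257 - -289 = 257 + 289 = 546$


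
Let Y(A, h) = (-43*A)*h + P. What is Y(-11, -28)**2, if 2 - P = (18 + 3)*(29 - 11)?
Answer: 185504400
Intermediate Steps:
P = -376 (P = 2 - (18 + 3)*(29 - 11) = 2 - 21*18 = 2 - 1*378 = 2 - 378 = -376)
Y(A, h) = -376 - 43*A*h (Y(A, h) = (-43*A)*h - 376 = -43*A*h - 376 = -376 - 43*A*h)
Y(-11, -28)**2 = (-376 - 43*(-11)*(-28))**2 = (-376 - 13244)**2 = (-13620)**2 = 185504400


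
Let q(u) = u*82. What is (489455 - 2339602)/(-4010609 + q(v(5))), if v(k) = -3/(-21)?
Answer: 12951029/28074181 ≈ 0.46131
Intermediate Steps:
v(k) = 1/7 (v(k) = -3*(-1/21) = 1/7)
q(u) = 82*u
(489455 - 2339602)/(-4010609 + q(v(5))) = (489455 - 2339602)/(-4010609 + 82*(1/7)) = -1850147/(-4010609 + 82/7) = -1850147/(-28074181/7) = -1850147*(-7/28074181) = 12951029/28074181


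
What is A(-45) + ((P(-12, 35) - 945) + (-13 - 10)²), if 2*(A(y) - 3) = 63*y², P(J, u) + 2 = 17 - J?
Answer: 126803/2 ≈ 63402.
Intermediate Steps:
P(J, u) = 15 - J (P(J, u) = -2 + (17 - J) = 15 - J)
A(y) = 3 + 63*y²/2 (A(y) = 3 + (63*y²)/2 = 3 + 63*y²/2)
A(-45) + ((P(-12, 35) - 945) + (-13 - 10)²) = (3 + (63/2)*(-45)²) + (((15 - 1*(-12)) - 945) + (-13 - 10)²) = (3 + (63/2)*2025) + (((15 + 12) - 945) + (-23)²) = (3 + 127575/2) + ((27 - 945) + 529) = 127581/2 + (-918 + 529) = 127581/2 - 389 = 126803/2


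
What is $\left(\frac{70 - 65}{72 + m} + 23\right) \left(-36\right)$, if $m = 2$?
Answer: $- \frac{30726}{37} \approx -830.43$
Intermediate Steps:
$\left(\frac{70 - 65}{72 + m} + 23\right) \left(-36\right) = \left(\frac{70 - 65}{72 + 2} + 23\right) \left(-36\right) = \left(\frac{5}{74} + 23\right) \left(-36\right) = \frac{1707}{74} \left(-36\right) = - \frac{30726}{37}$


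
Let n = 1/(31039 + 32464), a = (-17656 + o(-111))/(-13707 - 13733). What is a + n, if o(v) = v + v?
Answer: 81095291/124465880 ≈ 0.65155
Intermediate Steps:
o(v) = 2*v
a = 1277/1960 (a = (-17656 + 2*(-111))/(-13707 - 13733) = (-17656 - 222)/(-27440) = -17878*(-1/27440) = 1277/1960 ≈ 0.65153)
n = 1/63503 ≈ 1.5747e-5
a + n = 1277/1960 + 1/63503 = 81095291/124465880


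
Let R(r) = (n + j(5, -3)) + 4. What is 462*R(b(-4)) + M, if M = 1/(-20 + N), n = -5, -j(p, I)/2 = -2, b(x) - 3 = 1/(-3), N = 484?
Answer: 643105/464 ≈ 1386.0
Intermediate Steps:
b(x) = 8/3 (b(x) = 3 + 1/(-3) = 3 - ⅓ = 8/3)
j(p, I) = 4 (j(p, I) = -2*(-2) = 4)
M = 1/464 (M = 1/(-20 + 484) = 1/464 ≈ 0.0021552)
R(r) = 3 (R(r) = (-5 + 4) + 4 = -1 + 4 = 3)
462*R(b(-4)) + M = 462*3 + 1/464 = 1386 + 1/464 = 643105/464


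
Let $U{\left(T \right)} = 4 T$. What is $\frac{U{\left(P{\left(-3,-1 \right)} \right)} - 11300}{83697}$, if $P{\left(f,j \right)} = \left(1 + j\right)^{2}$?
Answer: $- \frac{11300}{83697} \approx -0.13501$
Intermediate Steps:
$\frac{U{\left(P{\left(-3,-1 \right)} \right)} - 11300}{83697} = \frac{4 \left(1 - 1\right)^{2} - 11300}{83697} = \left(4 \cdot 0^{2} - 11300\right) \frac{1}{83697} = \left(4 \cdot 0 - 11300\right) \frac{1}{83697} = \left(0 - 11300\right) \frac{1}{83697} = \left(-11300\right) \frac{1}{83697} = - \frac{11300}{83697}$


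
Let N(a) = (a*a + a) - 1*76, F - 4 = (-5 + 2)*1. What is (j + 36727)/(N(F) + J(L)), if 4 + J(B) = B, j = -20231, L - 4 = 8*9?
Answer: -8248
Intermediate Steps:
L = 76 (L = 4 + 8*9 = 4 + 72 = 76)
J(B) = -4 + B
F = 1 (F = 4 + (-5 + 2)*1 = 4 - 3*1 = 4 - 3 = 1)
N(a) = -76 + a + a**2 (N(a) = (a**2 + a) - 76 = (a + a**2) - 76 = -76 + a + a**2)
(j + 36727)/(N(F) + J(L)) = (-20231 + 36727)/((-76 + 1 + 1**2) + (-4 + 76)) = 16496/((-76 + 1 + 1) + 72) = 16496/(-74 + 72) = 16496/(-2) = 16496*(-1/2) = -8248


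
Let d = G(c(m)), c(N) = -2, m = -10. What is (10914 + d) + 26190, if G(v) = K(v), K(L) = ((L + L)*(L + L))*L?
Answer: 37072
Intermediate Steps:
K(L) = 4*L³ (K(L) = ((2*L)*(2*L))*L = (4*L²)*L = 4*L³)
G(v) = 4*v³
d = -32 (d = 4*(-2)³ = 4*(-8) = -32)
(10914 + d) + 26190 = (10914 - 32) + 26190 = 10882 + 26190 = 37072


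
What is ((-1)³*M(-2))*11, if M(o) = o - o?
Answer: 0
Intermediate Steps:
M(o) = 0
((-1)³*M(-2))*11 = ((-1)³*0)*11 = -1*0*11 = 0*11 = 0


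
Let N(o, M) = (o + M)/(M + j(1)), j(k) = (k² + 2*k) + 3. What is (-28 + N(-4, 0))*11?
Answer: -946/3 ≈ -315.33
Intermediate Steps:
j(k) = 3 + k² + 2*k
N(o, M) = (M + o)/(6 + M) (N(o, M) = (o + M)/(M + (3 + 1² + 2*1)) = (M + o)/(M + (3 + 1 + 2)) = (M + o)/(M + 6) = (M + o)/(6 + M))
(-28 + N(-4, 0))*11 = (-28 + (0 - 4)/(6 + 0))*11 = (-28 - 4/6)*11 = (-28 + (⅙)*(-4))*11 = (-28 - ⅔)*11 = -86/3*11 = -946/3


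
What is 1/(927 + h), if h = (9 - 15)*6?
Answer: 1/891 ≈ 0.0011223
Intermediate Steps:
h = -36 (h = -6*6 = -36)
1/(927 + h) = 1/(927 - 36) = 1/891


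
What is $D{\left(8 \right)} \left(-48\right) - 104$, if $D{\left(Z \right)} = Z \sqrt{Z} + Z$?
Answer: $-488 - 768 \sqrt{2} \approx -1574.1$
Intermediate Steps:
$D{\left(Z \right)} = Z + Z^{\frac{3}{2}}$ ($D{\left(Z \right)} = Z^{\frac{3}{2}} + Z = Z + Z^{\frac{3}{2}}$)
$D{\left(8 \right)} \left(-48\right) - 104 = \left(8 + 8^{\frac{3}{2}}\right) \left(-48\right) - 104 = \left(8 + 16 \sqrt{2}\right) \left(-48\right) - 104 = \left(-384 - 768 \sqrt{2}\right) - 104 = -488 - 768 \sqrt{2}$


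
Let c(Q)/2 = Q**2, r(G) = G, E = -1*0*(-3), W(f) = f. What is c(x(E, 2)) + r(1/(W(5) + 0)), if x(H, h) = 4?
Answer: 161/5 ≈ 32.200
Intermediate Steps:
E = 0 (E = 0*(-3) = 0)
c(Q) = 2*Q**2
c(x(E, 2)) + r(1/(W(5) + 0)) = 2*4**2 + 1/(5 + 0) = 2*16 + 1/5 = 32 + 1/5 = 161/5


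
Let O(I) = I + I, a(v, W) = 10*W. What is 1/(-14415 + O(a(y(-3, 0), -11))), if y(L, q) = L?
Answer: -1/14635 ≈ -6.8329e-5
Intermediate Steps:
O(I) = 2*I
1/(-14415 + O(a(y(-3, 0), -11))) = 1/(-14415 + 2*(10*(-11))) = 1/(-14415 + 2*(-110)) = 1/(-14415 - 220) = 1/(-14635) = -1/14635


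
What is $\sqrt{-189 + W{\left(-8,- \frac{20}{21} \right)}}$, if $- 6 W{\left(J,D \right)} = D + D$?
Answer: $\frac{i \sqrt{83209}}{21} \approx 13.736 i$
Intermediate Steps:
$W{\left(J,D \right)} = - \frac{D}{3}$ ($W{\left(J,D \right)} = - \frac{D + D}{6} = - \frac{2 D}{6} = - \frac{D}{3}$)
$\sqrt{-189 + W{\left(-8,- \frac{20}{21} \right)}} = \sqrt{-189 - \frac{\left(-20\right) \frac{1}{21}}{3}} = \sqrt{-189 - - \frac{20}{63}} = \sqrt{-189 + \frac{20}{63}} = \sqrt{- \frac{11887}{63}} = \frac{i \sqrt{83209}}{21}$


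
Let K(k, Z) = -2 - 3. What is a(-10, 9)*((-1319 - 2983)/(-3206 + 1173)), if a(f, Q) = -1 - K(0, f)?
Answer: 17208/2033 ≈ 8.4643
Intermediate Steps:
K(k, Z) = -5
a(f, Q) = 4 (a(f, Q) = -1 - 1*(-5) = -1 + 5 = 4)
a(-10, 9)*((-1319 - 2983)/(-3206 + 1173)) = 4*((-1319 - 2983)/(-3206 + 1173)) = 4*(-4302/(-2033)) = 4*(-4302*(-1/2033)) = 4*(4302/2033) = 17208/2033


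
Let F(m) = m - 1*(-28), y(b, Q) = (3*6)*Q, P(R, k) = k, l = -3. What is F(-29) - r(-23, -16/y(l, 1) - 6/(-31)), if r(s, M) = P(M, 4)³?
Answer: -65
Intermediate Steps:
y(b, Q) = 18*Q
F(m) = 28 + m (F(m) = m + 28 = 28 + m)
r(s, M) = 64 (r(s, M) = 4³ = 64)
F(-29) - r(-23, -16/y(l, 1) - 6/(-31)) = (28 - 29) - 1*64 = -1 - 64 = -65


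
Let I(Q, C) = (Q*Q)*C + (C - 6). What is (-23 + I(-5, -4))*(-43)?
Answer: 5719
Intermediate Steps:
I(Q, C) = -6 + C + C*Q² (I(Q, C) = Q²*C + (-6 + C) = C*Q² + (-6 + C) = -6 + C + C*Q²)
(-23 + I(-5, -4))*(-43) = (-23 + (-6 - 4 - 4*(-5)²))*(-43) = (-23 + (-6 - 4 - 4*25))*(-43) = (-23 + (-6 - 4 - 100))*(-43) = (-23 - 110)*(-43) = -133*(-43) = 5719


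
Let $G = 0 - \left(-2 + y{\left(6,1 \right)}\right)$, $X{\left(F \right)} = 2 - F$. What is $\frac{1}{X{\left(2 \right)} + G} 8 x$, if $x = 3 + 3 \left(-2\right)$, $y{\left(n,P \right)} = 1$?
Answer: $-24$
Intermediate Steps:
$G = 1$ ($G = 0 + \left(2 - 1\right) = 0 + 1 = 1$)
$x = -3$ ($x = 3 - 6 = -3$)
$\frac{1}{X{\left(2 \right)} + G} 8 x = \frac{1}{\left(2 - 2\right) + 1} \cdot 8 \left(-3\right) = \frac{1}{0 + 1} \cdot 8 \left(-3\right) = 1^{-1} \cdot 8 \left(-3\right) = 1 \cdot 8 \left(-3\right) = 8 \left(-3\right) = -24$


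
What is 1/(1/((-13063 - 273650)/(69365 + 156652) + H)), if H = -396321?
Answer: -3317613710/8371 ≈ -3.9632e+5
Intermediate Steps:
1/(1/((-13063 - 273650)/(69365 + 156652) + H)) = 1/(1/((-13063 - 273650)/(69365 + 156652) - 396321)) = 1/(1/(-286713/226017 - 396321)) = 1/(1/(-286713*1/226017 - 396321)) = 1/(1/(-10619/8371 - 396321)) = 1/(1/(-3317613710/8371)) = 1/(-8371/3317613710) = -3317613710/8371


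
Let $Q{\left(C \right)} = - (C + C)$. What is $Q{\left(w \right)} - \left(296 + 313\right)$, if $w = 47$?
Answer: $-703$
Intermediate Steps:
$Q{\left(C \right)} = - 2 C$
$Q{\left(w \right)} - \left(296 + 313\right) = \left(-2\right) 47 - \left(296 + 313\right) = -94 - 609 = -703$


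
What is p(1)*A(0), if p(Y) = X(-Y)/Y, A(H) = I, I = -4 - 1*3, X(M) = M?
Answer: 7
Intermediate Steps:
I = -7 (I = -4 - 3 = -7)
A(H) = -7
p(Y) = -1 (p(Y) = (-Y)/Y = -1)
p(1)*A(0) = -1*(-7) = 7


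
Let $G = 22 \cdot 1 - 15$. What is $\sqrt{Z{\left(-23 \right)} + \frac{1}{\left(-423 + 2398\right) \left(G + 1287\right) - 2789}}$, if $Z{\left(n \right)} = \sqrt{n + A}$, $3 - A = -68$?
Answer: $\frac{\sqrt{2552861 + 26068397141284 \sqrt{3}}}{2552861} \approx 2.6321$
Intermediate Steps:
$A = 71$ ($A = 3 - -68 = 3 + 68 = 71$)
$G = 7$ ($G = 22 - 15 = 7$)
$Z{\left(n \right)} = \sqrt{71 + n}$ ($Z{\left(n \right)} = \sqrt{n + 71} = \sqrt{71 + n}$)
$\sqrt{Z{\left(-23 \right)} + \frac{1}{\left(-423 + 2398\right) \left(G + 1287\right) - 2789}} = \sqrt{\sqrt{71 - 23} + \frac{1}{\left(-423 + 2398\right) \left(7 + 1287\right) - 2789}} = \sqrt{\sqrt{48} + \frac{1}{1975 \cdot 1294 - 2789}} = \sqrt{4 \sqrt{3} + \frac{1}{2555650 - 2789}} = \sqrt{4 \sqrt{3} + \frac{1}{2552861}} = \sqrt{\frac{1}{2552861} + 4 \sqrt{3}}$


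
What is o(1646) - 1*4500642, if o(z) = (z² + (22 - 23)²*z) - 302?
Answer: -1789982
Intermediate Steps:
o(z) = -302 + z + z² (o(z) = (z² + (-1)²*z) - 302 = (z² + 1*z) - 302 = (z² + z) - 302 = (z + z²) - 302 = -302 + z + z²)
o(1646) - 1*4500642 = (-302 + 1646 + 1646²) - 1*4500642 = (-302 + 1646 + 2709316) - 4500642 = 2710660 - 4500642 = -1789982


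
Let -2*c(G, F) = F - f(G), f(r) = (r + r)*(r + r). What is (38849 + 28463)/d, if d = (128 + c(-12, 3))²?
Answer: 269248/687241 ≈ 0.39178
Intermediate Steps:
f(r) = 4*r² (f(r) = (2*r)*(2*r) = 4*r²)
c(G, F) = 2*G² - F/2 (c(G, F) = -(F - 4*G²)/2 = 2*G² - F/2)
d = 687241/4 (d = (128 + (2*(-12)² - ½*3))² = (128 + (2*144 - 3/2))² = (128 + (288 - 3/2))² = (128 + 573/2)² = (829/2)² = 687241/4 ≈ 1.7181e+5)
(38849 + 28463)/d = (38849 + 28463)/(687241/4) = 67312*(4/687241) = 269248/687241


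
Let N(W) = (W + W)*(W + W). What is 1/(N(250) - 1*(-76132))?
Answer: 1/326132 ≈ 3.0662e-6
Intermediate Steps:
N(W) = 4*W² (N(W) = (2*W)*(2*W) = 4*W²)
1/(N(250) - 1*(-76132)) = 1/(4*250² - 1*(-76132)) = 1/(4*62500 + 76132) = 1/(250000 + 76132) = 1/326132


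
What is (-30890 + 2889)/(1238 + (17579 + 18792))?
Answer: -28001/37609 ≈ -0.74453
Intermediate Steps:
(-30890 + 2889)/(1238 + (17579 + 18792)) = -28001/(1238 + 36371) = -28001/37609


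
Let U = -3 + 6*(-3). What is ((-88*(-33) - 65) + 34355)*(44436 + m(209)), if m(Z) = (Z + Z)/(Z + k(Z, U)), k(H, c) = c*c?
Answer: 537152363346/325 ≈ 1.6528e+9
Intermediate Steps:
U = -21 (U = -3 - 18 = -21)
k(H, c) = c²
m(Z) = 2*Z/(441 + Z) (m(Z) = (Z + Z)/(Z + (-21)²) = (2*Z)/(Z + 441) = (2*Z)/(441 + Z) = 2*Z/(441 + Z))
((-88*(-33) - 65) + 34355)*(44436 + m(209)) = ((-88*(-33) - 65) + 34355)*(44436 + 2*209/(441 + 209)) = ((2904 - 65) + 34355)*(44436 + 2*209/650) = (2839 + 34355)*(44436 + 2*209*(1/650)) = 37194*(44436 + 209/325) = 37194*(14441909/325) = 537152363346/325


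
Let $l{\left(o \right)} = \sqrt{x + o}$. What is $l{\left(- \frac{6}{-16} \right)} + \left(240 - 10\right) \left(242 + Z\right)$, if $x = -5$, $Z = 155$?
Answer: $91310 + \frac{i \sqrt{74}}{4} \approx 91310.0 + 2.1506 i$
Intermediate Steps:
$l{\left(o \right)} = \sqrt{-5 + o}$
$l{\left(- \frac{6}{-16} \right)} + \left(240 - 10\right) \left(242 + Z\right) = \sqrt{-5 - \frac{6}{-16}} + \left(240 - 10\right) \left(242 + 155\right) = \sqrt{-5 - - \frac{3}{8}} + 230 \cdot 397 = \sqrt{-5 + \frac{3}{8}} + 91310 = \sqrt{- \frac{37}{8}} + 91310 = \frac{i \sqrt{74}}{4} + 91310 = 91310 + \frac{i \sqrt{74}}{4}$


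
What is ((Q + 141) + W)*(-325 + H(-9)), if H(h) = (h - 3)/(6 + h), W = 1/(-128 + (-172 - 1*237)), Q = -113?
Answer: -1608745/179 ≈ -8987.4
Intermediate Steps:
W = -1/537 (W = 1/(-128 + (-172 - 237)) = 1/(-128 - 409) = 1/(-537) = -1/537 ≈ -0.0018622)
H(h) = (-3 + h)/(6 + h)
((Q + 141) + W)*(-325 + H(-9)) = ((-113 + 141) - 1/537)*(-325 + (-3 - 9)/(6 - 9)) = (28 - 1/537)*(-325 - 12/(-3)) = 15035*(-325 - ⅓*(-12))/537 = 15035*(-325 + 4)/537 = (15035/537)*(-321) = -1608745/179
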